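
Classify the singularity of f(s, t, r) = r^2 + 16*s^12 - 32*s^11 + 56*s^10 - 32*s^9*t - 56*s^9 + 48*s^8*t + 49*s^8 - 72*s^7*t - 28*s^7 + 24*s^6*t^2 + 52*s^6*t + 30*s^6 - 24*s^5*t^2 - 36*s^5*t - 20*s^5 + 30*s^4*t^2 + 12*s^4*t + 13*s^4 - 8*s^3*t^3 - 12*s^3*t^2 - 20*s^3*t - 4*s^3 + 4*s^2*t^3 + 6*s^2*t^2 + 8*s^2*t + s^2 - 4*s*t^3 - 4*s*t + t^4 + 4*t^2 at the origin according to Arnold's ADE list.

A_3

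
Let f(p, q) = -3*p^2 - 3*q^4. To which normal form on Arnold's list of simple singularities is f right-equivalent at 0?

The Hessian of f at 0 has rank 1. Corank 1: A-series; mu = 3 gives A_3.

A_{3}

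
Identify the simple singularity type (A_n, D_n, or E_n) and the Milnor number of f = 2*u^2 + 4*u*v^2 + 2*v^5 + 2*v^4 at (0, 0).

Type A4, Milnor number mu = 4.

The Hessian of f at 0 is [[4, 0], [0, 0]] with rank 1, so corank 1. A Groebner basis of the Jacobian ideal J(f) in C{u,v} is {u^2, u + v^2}; counting standard monomials gives mu = 4. Corank 1: A-series; mu = 4 gives A_4.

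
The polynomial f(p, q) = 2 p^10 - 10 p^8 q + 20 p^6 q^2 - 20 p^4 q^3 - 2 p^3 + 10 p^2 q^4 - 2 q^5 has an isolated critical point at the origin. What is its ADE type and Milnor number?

The Hessian of f at 0 has rank 0. Corank 2; j^3 = -2*p^3 is a perfect cube, so E-series; the 5-jet and mu = 8 give E_8.

Type E_{8}, Milnor number mu = 8.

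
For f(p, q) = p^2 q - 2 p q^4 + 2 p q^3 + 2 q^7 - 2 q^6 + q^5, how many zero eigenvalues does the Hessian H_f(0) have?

Hessian at 0 has rank 0.

2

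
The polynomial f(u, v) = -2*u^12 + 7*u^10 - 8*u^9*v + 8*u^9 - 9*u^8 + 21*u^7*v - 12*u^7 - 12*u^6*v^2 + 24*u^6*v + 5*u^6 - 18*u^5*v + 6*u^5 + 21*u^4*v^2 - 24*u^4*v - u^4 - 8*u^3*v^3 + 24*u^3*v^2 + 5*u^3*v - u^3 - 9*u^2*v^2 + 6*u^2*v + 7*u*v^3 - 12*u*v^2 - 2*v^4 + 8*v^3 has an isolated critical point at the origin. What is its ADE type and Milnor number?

Type E_{7}, Milnor number mu = 7.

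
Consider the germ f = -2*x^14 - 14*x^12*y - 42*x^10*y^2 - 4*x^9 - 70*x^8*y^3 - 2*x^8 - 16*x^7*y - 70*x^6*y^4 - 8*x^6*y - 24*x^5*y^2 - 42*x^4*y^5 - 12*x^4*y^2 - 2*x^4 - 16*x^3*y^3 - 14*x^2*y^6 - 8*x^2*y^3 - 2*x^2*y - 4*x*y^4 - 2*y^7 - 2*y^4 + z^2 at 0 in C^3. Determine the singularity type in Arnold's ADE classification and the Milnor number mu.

Type D_{5}, Milnor number mu = 5.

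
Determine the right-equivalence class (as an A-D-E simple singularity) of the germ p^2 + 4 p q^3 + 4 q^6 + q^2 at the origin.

A1

The Hessian of f at 0 has rank 2. Corank 0: nondegenerate Morse point, so A_1.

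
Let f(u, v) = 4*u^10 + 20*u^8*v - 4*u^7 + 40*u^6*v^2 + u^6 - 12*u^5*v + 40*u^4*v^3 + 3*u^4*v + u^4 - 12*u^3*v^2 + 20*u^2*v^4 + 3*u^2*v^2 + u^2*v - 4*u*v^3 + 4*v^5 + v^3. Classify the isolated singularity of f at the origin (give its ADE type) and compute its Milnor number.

The Hessian of f at 0 is [[0, 0], [0, 0]] with rank 0, so corank 2. A Groebner basis of the Jacobian ideal J(f) in C{u,v} is {v^3, u^2 + 3*v^2, u*v}; counting standard monomials gives mu = 4. Corank 2; j^3 = v*(u^2 + v^2) splits into three distinct lines over C (the quadratic factor has nonzero discriminant), so D_4.

Type D_4, Milnor number mu = 4.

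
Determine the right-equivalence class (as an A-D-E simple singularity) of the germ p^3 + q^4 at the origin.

E_{6}

The Hessian of f at 0 is [[0, 0], [0, 0]] with rank 0, so corank 2. A Groebner basis of the Jacobian ideal J(f) in C{p,q} is {q^3, p^2}; counting standard monomials gives mu = 6. Corank 2; j^3 = p^3 is a perfect cube, so E-series; the 4-jet and mu = 6 give E_6.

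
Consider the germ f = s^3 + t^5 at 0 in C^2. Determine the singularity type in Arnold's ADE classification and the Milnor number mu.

Type E_{8}, Milnor number mu = 8.

The Hessian of f at 0 has rank 0. Corank 2; j^3 = s^3 is a perfect cube, so E-series; the 5-jet and mu = 8 give E_8.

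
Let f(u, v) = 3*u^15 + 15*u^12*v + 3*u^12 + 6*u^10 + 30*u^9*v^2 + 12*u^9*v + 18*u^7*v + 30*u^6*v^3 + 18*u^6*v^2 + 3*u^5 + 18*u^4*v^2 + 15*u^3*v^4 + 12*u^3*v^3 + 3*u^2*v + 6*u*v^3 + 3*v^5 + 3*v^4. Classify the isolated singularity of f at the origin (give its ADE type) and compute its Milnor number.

Type D5, Milnor number mu = 5.

The Hessian of f at 0 has rank 0. Corank 2; j^3 = 3*u^2*v has shape L^2 M (L != M), so D-series; mu = 5 gives D_5.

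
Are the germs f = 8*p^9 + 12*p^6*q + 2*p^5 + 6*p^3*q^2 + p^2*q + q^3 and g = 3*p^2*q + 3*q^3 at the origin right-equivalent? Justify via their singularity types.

Yes.

The Hessian of f at 0 has rank 0. Corank 2; j^3 = q*(p^2 + q^2) splits into three distinct lines over C (the quadratic factor has nonzero discriminant), so D_4. The Hessian of g at 0 has rank 0. Corank 2; j^3 = 3*q*(p^2 + q^2) splits into three distinct lines over C (the quadratic factor has nonzero discriminant), so D_4. Both have type D_4, hence right-equivalent.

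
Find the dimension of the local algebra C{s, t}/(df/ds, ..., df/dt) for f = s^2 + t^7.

6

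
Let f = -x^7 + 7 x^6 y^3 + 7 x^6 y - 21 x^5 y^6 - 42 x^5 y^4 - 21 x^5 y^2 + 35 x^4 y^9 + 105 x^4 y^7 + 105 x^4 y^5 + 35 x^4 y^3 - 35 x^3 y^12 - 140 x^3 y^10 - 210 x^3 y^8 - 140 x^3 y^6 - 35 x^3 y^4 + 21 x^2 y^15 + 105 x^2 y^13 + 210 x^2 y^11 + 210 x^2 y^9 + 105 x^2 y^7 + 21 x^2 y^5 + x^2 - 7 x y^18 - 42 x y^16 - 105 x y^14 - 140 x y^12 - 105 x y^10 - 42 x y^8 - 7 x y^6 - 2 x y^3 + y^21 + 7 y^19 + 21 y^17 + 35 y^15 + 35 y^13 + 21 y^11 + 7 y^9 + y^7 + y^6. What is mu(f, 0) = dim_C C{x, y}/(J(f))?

6

The Hessian of f at 0 has rank 1. Corank 1: A-series; mu = 6 gives A_6.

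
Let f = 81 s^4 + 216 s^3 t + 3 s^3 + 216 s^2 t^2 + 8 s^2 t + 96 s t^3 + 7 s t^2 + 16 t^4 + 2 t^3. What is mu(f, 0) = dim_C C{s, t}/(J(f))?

5

The Hessian of f at 0 is [[0, 0], [0, 0]] with rank 0, so corank 2. A Groebner basis of the Jacobian ideal J(f) in C{s,t} is {s*t^2 + s*t/12 + t^2/12, -s*t/12 + t^3 - t^2/12, s^2 + 5*s*t/3 + 2*t^2/3}; counting standard monomials gives mu = 5. Corank 2; j^3 = (s + t)^2*(3*s + 2*t) has shape L^2 M (L != M), so D-series; mu = 5 gives D_5.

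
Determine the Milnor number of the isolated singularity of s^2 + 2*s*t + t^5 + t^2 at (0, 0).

The Hessian of f at 0 has rank 1. Corank 1: A-series; mu = 4 gives A_4.

4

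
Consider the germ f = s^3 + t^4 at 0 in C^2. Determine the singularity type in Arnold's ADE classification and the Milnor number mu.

The Hessian of f at 0 has rank 0. Corank 2; j^3 = s^3 is a perfect cube, so E-series; the 4-jet and mu = 6 give E_6.

Type E_{6}, Milnor number mu = 6.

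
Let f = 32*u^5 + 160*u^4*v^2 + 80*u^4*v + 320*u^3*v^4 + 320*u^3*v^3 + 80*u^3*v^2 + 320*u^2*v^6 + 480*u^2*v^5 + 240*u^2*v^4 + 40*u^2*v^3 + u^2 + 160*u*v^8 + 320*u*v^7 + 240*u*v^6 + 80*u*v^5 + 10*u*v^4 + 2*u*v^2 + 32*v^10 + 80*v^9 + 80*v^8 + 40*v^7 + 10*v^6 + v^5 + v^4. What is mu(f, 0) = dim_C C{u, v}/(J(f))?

The Hessian of f at 0 has rank 1. Corank 1: A-series; mu = 4 gives A_4.

4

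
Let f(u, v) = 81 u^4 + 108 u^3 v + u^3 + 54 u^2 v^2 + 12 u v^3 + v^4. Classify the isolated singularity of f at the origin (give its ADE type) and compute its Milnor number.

Type E6, Milnor number mu = 6.

The Hessian of f at 0 has rank 0. Corank 2; j^3 = u^3 is a perfect cube, so E-series; the 4-jet and mu = 6 give E_6.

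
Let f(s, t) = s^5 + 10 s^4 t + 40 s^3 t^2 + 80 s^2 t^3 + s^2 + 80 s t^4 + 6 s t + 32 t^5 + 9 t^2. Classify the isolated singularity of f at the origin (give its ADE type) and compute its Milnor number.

Type A_{4}, Milnor number mu = 4.

The Hessian of f at 0 has rank 1. Corank 1: A-series; mu = 4 gives A_4.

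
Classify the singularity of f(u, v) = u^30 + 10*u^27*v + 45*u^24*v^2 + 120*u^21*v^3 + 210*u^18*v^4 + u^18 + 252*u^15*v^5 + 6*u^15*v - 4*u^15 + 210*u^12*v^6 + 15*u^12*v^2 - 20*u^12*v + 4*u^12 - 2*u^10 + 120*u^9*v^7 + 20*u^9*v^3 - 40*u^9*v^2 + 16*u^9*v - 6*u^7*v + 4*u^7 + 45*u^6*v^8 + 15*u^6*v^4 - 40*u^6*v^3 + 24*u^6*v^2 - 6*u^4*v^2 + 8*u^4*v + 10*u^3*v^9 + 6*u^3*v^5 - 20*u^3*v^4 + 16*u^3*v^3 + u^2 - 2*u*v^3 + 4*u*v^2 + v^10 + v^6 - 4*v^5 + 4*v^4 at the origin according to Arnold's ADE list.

A_{9}

The Hessian of f at 0 has rank 1. Corank 1: A-series; mu = 9 gives A_9.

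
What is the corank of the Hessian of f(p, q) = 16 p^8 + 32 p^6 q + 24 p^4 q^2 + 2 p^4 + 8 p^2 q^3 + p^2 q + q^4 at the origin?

Hessian at 0 has rank 0.

2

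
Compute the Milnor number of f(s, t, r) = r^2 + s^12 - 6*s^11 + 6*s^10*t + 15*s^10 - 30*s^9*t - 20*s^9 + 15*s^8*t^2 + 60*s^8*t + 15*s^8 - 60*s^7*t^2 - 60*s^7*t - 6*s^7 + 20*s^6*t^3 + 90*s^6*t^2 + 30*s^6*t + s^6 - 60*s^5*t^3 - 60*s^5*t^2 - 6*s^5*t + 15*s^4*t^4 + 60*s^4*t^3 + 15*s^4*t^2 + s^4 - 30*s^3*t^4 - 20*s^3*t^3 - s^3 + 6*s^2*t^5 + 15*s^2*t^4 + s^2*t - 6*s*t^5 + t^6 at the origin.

The Hessian of f at 0 is [[0, 0, 0], [0, 0, 0], [0, 0, 2]] with rank 1, so corank 2. A Groebner basis of the Jacobian ideal J(f) in C{s,t,r} is {s*t/6 + t^5, s*t^2, s^2 - s*t, r}; counting standard monomials gives mu = 7. Corank 2; j^3 = -s^2*(s - t) has shape L^2 M (L != M), so D-series; mu = 7 gives D_7.

7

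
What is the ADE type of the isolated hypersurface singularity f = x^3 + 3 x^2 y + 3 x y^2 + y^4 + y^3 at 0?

The Hessian of f at 0 is [[0, 0], [0, 0]] with rank 0, so corank 2. A Groebner basis of the Jacobian ideal J(f) in C{x,y} is {y^3, x^2 + 2*x*y + y^2}; counting standard monomials gives mu = 6. Corank 2; j^3 = (x + y)^3 is a perfect cube, so E-series; the 4-jet and mu = 6 give E_6.

E_6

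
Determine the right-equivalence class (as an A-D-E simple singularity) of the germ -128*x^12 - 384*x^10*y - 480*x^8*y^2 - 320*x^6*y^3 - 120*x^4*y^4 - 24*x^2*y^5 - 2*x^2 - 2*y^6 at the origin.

A_{5}

The Hessian of f at 0 is [[-4, 0], [0, 0]] with rank 1, so corank 1. A Groebner basis of the Jacobian ideal J(f) in C{x,y} is {y^5, x}; counting standard monomials gives mu = 5. Corank 1: A-series; mu = 5 gives A_5.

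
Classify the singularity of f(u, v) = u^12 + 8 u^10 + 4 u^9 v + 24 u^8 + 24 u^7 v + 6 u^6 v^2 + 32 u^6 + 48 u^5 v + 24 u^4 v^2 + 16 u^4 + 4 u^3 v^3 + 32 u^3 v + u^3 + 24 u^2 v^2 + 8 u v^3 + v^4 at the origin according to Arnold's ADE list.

E_6

The Hessian of f at 0 is [[0, 0], [0, 0]] with rank 0, so corank 2. A Groebner basis of the Jacobian ideal J(f) in C{u,v} is {v^4, u*v^2 + v^3/6, u^2}; counting standard monomials gives mu = 6. Corank 2; j^3 = u^3 is a perfect cube, so E-series; the 4-jet and mu = 6 give E_6.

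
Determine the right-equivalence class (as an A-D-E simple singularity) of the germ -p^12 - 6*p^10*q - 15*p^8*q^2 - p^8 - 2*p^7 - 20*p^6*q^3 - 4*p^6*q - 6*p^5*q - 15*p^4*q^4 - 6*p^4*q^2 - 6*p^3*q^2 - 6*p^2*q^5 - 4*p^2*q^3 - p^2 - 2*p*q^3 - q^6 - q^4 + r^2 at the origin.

A_{3}

The Hessian of f at 0 is [[-2, 0, 0], [0, 0, 0], [0, 0, 2]] with rank 2, so corank 1. A Groebner basis of the Jacobian ideal J(f) in C{p,q,r} is {q^3, p, r}; counting standard monomials gives mu = 3. Corank 1: A-series; mu = 3 gives A_3.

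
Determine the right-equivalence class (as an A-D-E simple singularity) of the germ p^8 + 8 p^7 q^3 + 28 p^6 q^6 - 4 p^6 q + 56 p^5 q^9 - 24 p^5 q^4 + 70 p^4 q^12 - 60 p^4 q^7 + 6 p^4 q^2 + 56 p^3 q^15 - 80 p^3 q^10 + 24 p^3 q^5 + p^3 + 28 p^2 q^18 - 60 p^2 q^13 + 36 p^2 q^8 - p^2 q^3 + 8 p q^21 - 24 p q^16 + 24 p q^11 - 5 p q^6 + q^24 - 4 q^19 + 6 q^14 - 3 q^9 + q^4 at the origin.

E_{6}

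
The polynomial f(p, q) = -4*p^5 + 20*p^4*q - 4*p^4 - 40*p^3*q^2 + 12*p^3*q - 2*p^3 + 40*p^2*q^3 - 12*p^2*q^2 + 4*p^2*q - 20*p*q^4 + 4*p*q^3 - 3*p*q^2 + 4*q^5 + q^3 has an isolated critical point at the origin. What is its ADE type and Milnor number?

Type D4, Milnor number mu = 4.

The Hessian of f at 0 is [[0, 0], [0, 0]] with rank 0, so corank 2. A Groebner basis of the Jacobian ideal J(f) in C{p,q} is {q^3, p^2 - 3*q^2/2, p*q - 3*q^2/2}; counting standard monomials gives mu = 4. Corank 2; j^3 = -(p - q)*(2*p^2 - 2*p*q + q^2) splits into three distinct lines over C (the quadratic factor has nonzero discriminant), so D_4.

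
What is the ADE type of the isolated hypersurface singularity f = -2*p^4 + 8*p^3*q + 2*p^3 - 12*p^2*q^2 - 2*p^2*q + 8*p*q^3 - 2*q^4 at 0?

The Hessian of f at 0 is [[0, 0], [0, 0]] with rank 0, so corank 2. A Groebner basis of the Jacobian ideal J(f) in C{p,q} is {p*q^2, p*q/4 + q^3, p^2 - p*q}; counting standard monomials gives mu = 5. Corank 2; j^3 = 2*p^2*(p - q) has shape L^2 M (L != M), so D-series; mu = 5 gives D_5.

D_5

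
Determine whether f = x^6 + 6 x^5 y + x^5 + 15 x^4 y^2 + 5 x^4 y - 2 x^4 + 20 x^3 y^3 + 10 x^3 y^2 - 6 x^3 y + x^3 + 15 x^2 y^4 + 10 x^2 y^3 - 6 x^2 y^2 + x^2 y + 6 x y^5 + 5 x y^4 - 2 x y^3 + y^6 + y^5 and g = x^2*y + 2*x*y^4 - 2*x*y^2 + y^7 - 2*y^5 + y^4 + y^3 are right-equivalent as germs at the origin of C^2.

No.

The Hessian of f at 0 is [[0, 0], [0, 0]] with rank 0, so corank 2. A Groebner basis of the Jacobian ideal J(f) in C{x,y} is {-11*x^2/15 - 2*x*y/15 + y^4 + 2*y^3/15, x^3, x^2*y + 2*x^2/15 - x*y/15 + y^3/15, -7*x^2/15 + x*y^2 - 4*x*y/15 + 4*y^3/15}; counting standard monomials gives mu = 7. Corank 2; j^3 = x^2*(x + y) has shape L^2 M (L != M), so D-series; mu = 7 gives D_7. The Hessian of g at 0 is [[0, 0], [0, 0]] with rank 0, so corank 2. A Groebner basis of the Jacobian ideal J(g) in C{x,y} is {x^3 + x^2/4 - y^2/4, x^2/4 + y^3 - y^2/4, x*y - y^2}; counting standard monomials gives mu = 5. Corank 2; j^3 = y*(x - y)^2 has shape L^2 M (L != M), so D-series; mu = 5 gives D_5. f is D_7 but g is D_5, hence not right-equivalent.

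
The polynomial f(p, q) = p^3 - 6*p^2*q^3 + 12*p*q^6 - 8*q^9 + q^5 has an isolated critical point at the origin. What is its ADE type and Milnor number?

The Hessian of f at 0 has rank 0. Corank 2; j^3 = p^3 is a perfect cube, so E-series; the 5-jet and mu = 8 give E_8.

Type E8, Milnor number mu = 8.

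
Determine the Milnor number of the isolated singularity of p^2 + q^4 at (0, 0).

3

The Hessian of f at 0 is [[2, 0], [0, 0]] with rank 1, so corank 1. A Groebner basis of the Jacobian ideal J(f) in C{p,q} is {q^3, p}; counting standard monomials gives mu = 3. Corank 1: A-series; mu = 3 gives A_3.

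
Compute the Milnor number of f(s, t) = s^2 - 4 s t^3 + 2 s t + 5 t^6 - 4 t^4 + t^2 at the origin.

The Hessian of f at 0 has rank 1. Corank 1: A-series; mu = 5 gives A_5.

5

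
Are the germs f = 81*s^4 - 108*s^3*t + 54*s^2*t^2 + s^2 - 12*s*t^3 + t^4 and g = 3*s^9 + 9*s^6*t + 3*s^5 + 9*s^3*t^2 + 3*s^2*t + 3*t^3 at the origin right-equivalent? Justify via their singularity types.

No.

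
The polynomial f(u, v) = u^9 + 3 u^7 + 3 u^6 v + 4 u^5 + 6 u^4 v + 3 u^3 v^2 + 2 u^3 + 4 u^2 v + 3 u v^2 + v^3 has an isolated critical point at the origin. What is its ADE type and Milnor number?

Type D_{4}, Milnor number mu = 4.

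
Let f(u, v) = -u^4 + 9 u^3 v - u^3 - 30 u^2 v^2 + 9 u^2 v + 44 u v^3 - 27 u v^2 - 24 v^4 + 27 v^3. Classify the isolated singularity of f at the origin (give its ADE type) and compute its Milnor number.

Type E_7, Milnor number mu = 7.

The Hessian of f at 0 is [[0, 0], [0, 0]] with rank 0, so corank 2. A Groebner basis of the Jacobian ideal J(f) in C{u,v} is {3*u^2 - 18*u*v + v^4 + v^3 + 27*v^2, u^3 + 45*u^2 - 270*u*v - 12*v^3 + 405*v^2, u^2*v + 11*u^2 - 66*u*v - 16*v^3/3 + 99*v^2, 2*u^2 + u*v^2 - 12*u*v - 7*v^3/3 + 18*v^2}; counting standard monomials gives mu = 7. Corank 2; j^3 = -(u - 3*v)^3 is a perfect cube, so E-series; the 4-jet and mu = 7 give E_7.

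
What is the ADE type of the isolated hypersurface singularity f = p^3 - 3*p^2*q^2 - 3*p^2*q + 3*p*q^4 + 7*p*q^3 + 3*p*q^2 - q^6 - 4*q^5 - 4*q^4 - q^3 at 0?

E_7

The Hessian of f at 0 has rank 0. Corank 2; j^3 = (p - q)^3 is a perfect cube, so E-series; the 4-jet and mu = 7 give E_7.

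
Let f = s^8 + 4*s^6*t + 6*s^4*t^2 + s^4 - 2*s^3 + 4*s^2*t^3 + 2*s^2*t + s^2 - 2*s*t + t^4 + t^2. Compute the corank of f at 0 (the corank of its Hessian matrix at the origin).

1

The Hessian at 0 is [[2, -2], [-2, 2]] of rank 1; hence corank 1.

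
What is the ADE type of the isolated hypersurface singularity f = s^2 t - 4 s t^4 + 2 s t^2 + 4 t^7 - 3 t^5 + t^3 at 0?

D6

The Hessian of f at 0 has rank 0. Corank 2; j^3 = t*(s + t)^2 has shape L^2 M (L != M), so D-series; mu = 6 gives D_6.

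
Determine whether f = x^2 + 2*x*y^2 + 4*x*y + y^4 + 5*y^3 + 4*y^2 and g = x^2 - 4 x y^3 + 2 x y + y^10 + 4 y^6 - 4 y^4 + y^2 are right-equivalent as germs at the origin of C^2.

The Hessian of f at 0 has rank 1. Corank 1: A-series; mu = 2 gives A_2. The Hessian of g at 0 has rank 1. Corank 1: A-series; mu = 9 gives A_9. f is A_2 but g is A_9, hence not right-equivalent.

No.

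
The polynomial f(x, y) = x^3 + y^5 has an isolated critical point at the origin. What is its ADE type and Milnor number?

Type E_{8}, Milnor number mu = 8.

The Hessian of f at 0 has rank 0. Corank 2; j^3 = x^3 is a perfect cube, so E-series; the 5-jet and mu = 8 give E_8.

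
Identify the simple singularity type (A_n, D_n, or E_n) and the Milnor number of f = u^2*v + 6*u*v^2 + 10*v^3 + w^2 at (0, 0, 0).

Type D4, Milnor number mu = 4.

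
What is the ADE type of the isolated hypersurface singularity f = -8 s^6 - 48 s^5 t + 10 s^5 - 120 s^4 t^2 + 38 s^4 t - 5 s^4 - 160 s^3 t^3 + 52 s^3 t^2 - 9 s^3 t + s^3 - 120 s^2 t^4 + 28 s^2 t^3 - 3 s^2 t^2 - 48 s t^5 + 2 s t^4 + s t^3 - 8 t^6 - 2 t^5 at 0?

E_7

The Hessian of f at 0 has rank 0. Corank 2; j^3 = s^3 is a perfect cube, so E-series; the 4-jet and mu = 7 give E_7.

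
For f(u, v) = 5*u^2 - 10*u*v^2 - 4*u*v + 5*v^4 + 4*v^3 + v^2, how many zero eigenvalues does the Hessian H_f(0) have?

0

Hessian at 0 has rank 2.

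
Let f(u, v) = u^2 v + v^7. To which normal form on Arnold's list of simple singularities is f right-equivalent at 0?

The Hessian of f at 0 has rank 0. Corank 2; j^3 = u^2*v has shape L^2 M (L != M), so D-series; mu = 8 gives D_8.

D_{8}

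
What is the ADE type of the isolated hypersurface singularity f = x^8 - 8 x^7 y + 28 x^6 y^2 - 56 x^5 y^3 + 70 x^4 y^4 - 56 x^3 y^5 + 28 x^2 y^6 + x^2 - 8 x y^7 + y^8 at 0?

A_7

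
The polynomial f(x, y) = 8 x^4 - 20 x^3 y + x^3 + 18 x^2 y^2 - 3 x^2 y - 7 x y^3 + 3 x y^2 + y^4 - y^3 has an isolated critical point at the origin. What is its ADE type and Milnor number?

The Hessian of f at 0 has rank 0. Corank 2; j^3 = (x - y)^3 is a perfect cube, so E-series; the 4-jet and mu = 7 give E_7.

Type E_7, Milnor number mu = 7.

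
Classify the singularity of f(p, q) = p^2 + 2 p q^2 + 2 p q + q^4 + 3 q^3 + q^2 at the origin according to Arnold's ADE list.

A2

The Hessian of f at 0 has rank 1. Corank 1: A-series; mu = 2 gives A_2.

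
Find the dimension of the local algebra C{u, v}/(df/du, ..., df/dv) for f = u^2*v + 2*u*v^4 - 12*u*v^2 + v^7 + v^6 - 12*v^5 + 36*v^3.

7

The Hessian of f at 0 has rank 0. Corank 2; j^3 = v*(u - 6*v)^2 has shape L^2 M (L != M), so D-series; mu = 7 gives D_7.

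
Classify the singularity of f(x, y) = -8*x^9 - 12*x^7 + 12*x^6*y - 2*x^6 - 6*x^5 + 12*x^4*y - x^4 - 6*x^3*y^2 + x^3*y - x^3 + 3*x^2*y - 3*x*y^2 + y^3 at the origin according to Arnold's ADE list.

The Hessian of f at 0 has rank 0. Corank 2; j^3 = -(x - y)^3 is a perfect cube, so E-series; the 4-jet and mu = 7 give E_7.

E7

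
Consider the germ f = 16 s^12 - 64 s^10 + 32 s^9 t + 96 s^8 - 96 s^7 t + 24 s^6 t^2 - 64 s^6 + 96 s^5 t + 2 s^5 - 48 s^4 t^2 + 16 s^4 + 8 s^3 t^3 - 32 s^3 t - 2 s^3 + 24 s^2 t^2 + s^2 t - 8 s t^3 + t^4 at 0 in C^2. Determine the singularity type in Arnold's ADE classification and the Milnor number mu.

The Hessian of f at 0 has rank 0. Corank 2; j^3 = -s^2*(2*s - t) has shape L^2 M (L != M), so D-series; mu = 5 gives D_5.

Type D_{5}, Milnor number mu = 5.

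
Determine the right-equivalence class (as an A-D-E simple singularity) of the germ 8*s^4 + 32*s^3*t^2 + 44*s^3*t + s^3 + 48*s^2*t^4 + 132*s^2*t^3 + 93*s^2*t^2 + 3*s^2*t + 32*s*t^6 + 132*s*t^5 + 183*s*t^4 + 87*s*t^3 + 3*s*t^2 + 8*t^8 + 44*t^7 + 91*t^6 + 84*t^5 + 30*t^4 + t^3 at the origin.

E_7

The Hessian of f at 0 has rank 0. Corank 2; j^3 = (s + t)^3 is a perfect cube, so E-series; the 4-jet and mu = 7 give E_7.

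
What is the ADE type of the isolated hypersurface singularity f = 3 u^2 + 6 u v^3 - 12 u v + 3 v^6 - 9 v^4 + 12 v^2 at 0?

The Hessian of f at 0 has rank 1. Corank 1: A-series; mu = 3 gives A_3.

A_{3}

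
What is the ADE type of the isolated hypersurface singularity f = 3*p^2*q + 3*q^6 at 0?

D7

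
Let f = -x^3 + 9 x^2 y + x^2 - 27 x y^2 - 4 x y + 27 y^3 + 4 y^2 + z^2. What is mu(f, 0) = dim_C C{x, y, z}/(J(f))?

The Hessian of f at 0 has rank 2. Corank 1: A-series; mu = 2 gives A_2.

2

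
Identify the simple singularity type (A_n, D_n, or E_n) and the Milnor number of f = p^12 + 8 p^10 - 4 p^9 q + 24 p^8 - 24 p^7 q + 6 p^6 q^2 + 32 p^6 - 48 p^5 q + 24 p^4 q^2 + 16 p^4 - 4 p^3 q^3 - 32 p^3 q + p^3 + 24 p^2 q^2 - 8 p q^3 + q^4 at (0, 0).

The Hessian of f at 0 has rank 0. Corank 2; j^3 = p^3 is a perfect cube, so E-series; the 4-jet and mu = 6 give E_6.

Type E_{6}, Milnor number mu = 6.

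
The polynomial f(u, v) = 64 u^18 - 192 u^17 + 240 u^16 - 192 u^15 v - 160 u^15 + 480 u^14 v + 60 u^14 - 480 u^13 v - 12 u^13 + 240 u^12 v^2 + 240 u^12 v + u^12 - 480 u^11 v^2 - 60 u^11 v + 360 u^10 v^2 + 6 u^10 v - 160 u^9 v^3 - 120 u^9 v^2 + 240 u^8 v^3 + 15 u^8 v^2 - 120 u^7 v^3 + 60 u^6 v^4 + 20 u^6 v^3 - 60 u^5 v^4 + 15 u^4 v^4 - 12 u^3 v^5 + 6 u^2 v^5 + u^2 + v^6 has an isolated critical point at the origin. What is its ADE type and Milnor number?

Type A_5, Milnor number mu = 5.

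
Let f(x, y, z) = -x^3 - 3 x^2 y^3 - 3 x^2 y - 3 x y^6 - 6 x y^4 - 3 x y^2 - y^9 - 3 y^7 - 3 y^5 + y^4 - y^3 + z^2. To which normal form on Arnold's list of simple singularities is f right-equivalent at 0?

E6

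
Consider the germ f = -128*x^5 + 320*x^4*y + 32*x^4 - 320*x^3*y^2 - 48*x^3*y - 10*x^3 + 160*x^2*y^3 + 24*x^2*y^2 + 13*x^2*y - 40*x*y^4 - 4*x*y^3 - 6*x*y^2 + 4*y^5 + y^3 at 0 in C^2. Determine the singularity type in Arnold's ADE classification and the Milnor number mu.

The Hessian of f at 0 has rank 0. Corank 2; j^3 = -(2*x - y)*(5*x^2 - 4*x*y + y^2) splits into three distinct lines over C (the quadratic factor has nonzero discriminant), so D_4.

Type D4, Milnor number mu = 4.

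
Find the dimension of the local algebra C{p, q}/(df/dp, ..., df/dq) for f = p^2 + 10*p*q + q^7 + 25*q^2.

The Hessian of f at 0 has rank 1. Corank 1: A-series; mu = 6 gives A_6.

6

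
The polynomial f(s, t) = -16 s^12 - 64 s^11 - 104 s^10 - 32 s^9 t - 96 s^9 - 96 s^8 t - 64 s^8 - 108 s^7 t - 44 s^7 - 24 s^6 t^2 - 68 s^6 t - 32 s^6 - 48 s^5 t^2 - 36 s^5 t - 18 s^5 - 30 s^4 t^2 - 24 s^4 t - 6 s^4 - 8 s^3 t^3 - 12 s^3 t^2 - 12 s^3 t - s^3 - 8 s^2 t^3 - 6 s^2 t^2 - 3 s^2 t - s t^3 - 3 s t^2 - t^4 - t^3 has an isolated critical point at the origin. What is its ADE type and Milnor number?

Type E_{7}, Milnor number mu = 7.

The Hessian of f at 0 has rank 0. Corank 2; j^3 = -(s + t)^3 is a perfect cube, so E-series; the 4-jet and mu = 7 give E_7.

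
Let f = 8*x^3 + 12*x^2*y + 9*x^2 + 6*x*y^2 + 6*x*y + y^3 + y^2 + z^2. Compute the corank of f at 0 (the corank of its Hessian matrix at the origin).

The Hessian at 0 is [[18, 6, 0], [6, 2, 0], [0, 0, 2]] of rank 2; hence corank 1.

1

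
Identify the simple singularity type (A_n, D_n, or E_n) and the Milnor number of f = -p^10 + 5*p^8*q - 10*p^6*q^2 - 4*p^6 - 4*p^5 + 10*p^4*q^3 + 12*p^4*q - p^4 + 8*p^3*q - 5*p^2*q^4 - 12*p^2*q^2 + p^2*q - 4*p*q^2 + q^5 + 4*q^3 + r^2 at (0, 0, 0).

The Hessian of f at 0 has rank 1. Corank 2; j^3 = q*(p - 2*q)^2 has shape L^2 M (L != M), so D-series; mu = 6 gives D_6.

Type D_{6}, Milnor number mu = 6.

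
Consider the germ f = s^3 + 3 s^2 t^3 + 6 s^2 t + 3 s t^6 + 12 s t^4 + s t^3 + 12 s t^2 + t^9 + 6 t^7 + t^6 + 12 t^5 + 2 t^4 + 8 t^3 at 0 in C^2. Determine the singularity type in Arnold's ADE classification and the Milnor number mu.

Type E_{7}, Milnor number mu = 7.

The Hessian of f at 0 has rank 0. Corank 2; j^3 = (s + 2*t)^3 is a perfect cube, so E-series; the 4-jet and mu = 7 give E_7.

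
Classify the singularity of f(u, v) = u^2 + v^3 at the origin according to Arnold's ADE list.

The Hessian of f at 0 has rank 1. Corank 1: A-series; mu = 2 gives A_2.

A2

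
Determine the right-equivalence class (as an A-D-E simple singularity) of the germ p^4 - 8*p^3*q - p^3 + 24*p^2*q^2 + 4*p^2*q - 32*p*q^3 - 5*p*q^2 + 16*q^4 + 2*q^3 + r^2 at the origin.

The Hessian of f at 0 is [[0, 0, 0], [0, 0, 0], [0, 0, 2]] with rank 1, so corank 2. A Groebner basis of the Jacobian ideal J(f) in C{p,q,r} is {p*q^2 + p*q/4 - q^2/4, p*q/4 + q^3 - q^2/4, p^2 - 3*p*q + 2*q^2, r}; counting standard monomials gives mu = 5. Corank 2; j^3 = -(p - 2*q)*(p - q)^2 has shape L^2 M (L != M), so D-series; mu = 5 gives D_5.

D_5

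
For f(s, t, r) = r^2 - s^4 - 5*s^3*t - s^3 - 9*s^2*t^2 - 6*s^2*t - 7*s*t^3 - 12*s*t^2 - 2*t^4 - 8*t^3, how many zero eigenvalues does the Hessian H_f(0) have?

2

Hessian at 0 has rank 1.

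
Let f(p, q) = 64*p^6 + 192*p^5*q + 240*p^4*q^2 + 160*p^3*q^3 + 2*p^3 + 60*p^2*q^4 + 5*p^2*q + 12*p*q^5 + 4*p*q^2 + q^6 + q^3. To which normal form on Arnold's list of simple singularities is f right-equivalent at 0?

The Hessian of f at 0 is [[0, 0], [0, 0]] with rank 0, so corank 2. A Groebner basis of the Jacobian ideal J(f) in C{p,q} is {-p*q/12 + q^5 - q^2/12, p*q^2 + q^3, p^2 + 3*p*q/2 + q^2/2}; counting standard monomials gives mu = 7. Corank 2; j^3 = (p + q)^2*(2*p + q) has shape L^2 M (L != M), so D-series; mu = 7 gives D_7.

D_7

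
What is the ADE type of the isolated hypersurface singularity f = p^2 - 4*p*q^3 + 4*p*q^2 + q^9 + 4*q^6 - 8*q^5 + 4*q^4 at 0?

A8

The Hessian of f at 0 has rank 1. Corank 1: A-series; mu = 8 gives A_8.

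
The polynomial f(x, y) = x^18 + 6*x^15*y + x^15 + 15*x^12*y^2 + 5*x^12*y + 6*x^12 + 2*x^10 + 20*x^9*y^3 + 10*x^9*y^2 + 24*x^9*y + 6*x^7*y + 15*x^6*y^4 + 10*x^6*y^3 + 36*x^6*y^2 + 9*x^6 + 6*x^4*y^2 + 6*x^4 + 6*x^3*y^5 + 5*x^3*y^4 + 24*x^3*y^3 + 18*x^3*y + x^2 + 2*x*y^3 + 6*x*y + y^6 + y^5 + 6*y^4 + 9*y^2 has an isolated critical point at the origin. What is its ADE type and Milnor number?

Type A4, Milnor number mu = 4.

The Hessian of f at 0 has rank 1. Corank 1: A-series; mu = 4 gives A_4.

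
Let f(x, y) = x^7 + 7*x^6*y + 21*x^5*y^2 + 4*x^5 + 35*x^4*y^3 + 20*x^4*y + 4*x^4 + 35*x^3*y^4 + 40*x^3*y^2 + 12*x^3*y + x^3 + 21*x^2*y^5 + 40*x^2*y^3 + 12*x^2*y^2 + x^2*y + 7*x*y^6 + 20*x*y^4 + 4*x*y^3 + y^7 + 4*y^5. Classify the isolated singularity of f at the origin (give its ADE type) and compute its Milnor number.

Type D8, Milnor number mu = 8.

The Hessian of f at 0 has rank 0. Corank 2; j^3 = x^2*(x + y) has shape L^2 M (L != M), so D-series; mu = 8 gives D_8.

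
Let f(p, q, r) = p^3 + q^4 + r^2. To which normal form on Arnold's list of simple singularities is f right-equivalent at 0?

The Hessian of f at 0 is [[0, 0, 0], [0, 0, 0], [0, 0, 2]] with rank 1, so corank 2. A Groebner basis of the Jacobian ideal J(f) in C{p,q,r} is {q^3, p^2, r}; counting standard monomials gives mu = 6. Corank 2; j^3 = p^3 is a perfect cube, so E-series; the 4-jet and mu = 6 give E_6.

E_6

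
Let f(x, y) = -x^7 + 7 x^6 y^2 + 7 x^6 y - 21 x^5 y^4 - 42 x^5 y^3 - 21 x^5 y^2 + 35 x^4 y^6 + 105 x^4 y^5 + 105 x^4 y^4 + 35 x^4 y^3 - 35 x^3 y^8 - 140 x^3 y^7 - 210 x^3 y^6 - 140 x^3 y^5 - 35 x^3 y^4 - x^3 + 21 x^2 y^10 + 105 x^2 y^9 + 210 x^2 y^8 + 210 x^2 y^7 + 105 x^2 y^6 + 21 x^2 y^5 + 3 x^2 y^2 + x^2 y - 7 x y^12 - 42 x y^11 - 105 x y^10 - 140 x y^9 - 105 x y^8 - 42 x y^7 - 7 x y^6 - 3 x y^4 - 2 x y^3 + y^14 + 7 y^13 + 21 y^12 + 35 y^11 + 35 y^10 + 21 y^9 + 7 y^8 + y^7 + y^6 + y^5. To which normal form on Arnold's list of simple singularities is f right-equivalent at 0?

The Hessian of f at 0 has rank 0. Corank 2; j^3 = -x^2*(x - y) has shape L^2 M (L != M), so D-series; mu = 8 gives D_8.

D_{8}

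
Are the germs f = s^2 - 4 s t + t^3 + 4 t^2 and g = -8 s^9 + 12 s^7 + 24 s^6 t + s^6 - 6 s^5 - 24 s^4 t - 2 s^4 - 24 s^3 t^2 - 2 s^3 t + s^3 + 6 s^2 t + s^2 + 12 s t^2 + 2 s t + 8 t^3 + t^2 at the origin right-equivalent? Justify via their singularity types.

Yes.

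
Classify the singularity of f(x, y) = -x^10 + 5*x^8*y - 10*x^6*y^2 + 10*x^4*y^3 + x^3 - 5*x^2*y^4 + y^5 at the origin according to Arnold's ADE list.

The Hessian of f at 0 is [[0, 0], [0, 0]] with rank 0, so corank 2. A Groebner basis of the Jacobian ideal J(f) in C{x,y} is {y^4, x^2}; counting standard monomials gives mu = 8. Corank 2; j^3 = x^3 is a perfect cube, so E-series; the 5-jet and mu = 8 give E_8.

E_8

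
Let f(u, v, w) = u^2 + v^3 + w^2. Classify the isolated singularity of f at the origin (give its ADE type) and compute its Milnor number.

The Hessian of f at 0 is [[2, 0, 0], [0, 0, 0], [0, 0, 2]] with rank 2, so corank 1. A Groebner basis of the Jacobian ideal J(f) in C{u,v,w} is {v^2, u, w}; counting standard monomials gives mu = 2. Corank 1: A-series; mu = 2 gives A_2.

Type A2, Milnor number mu = 2.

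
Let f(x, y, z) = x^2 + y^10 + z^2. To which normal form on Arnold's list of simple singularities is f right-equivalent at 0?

The Hessian of f at 0 has rank 2. Corank 1: A-series; mu = 9 gives A_9.

A_9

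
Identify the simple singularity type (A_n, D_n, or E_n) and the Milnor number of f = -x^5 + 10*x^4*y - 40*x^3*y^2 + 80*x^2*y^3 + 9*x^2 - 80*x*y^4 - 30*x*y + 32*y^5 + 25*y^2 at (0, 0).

The Hessian of f at 0 is [[18, -30], [-30, 50]] with rank 1, so corank 1. A Groebner basis of the Jacobian ideal J(f) in C{x,y} is {y^4, x - 5*y/3}; counting standard monomials gives mu = 4. Corank 1: A-series; mu = 4 gives A_4.

Type A_{4}, Milnor number mu = 4.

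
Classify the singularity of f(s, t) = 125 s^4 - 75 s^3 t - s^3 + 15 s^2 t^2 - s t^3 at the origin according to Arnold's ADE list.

The Hessian of f at 0 has rank 0. Corank 2; j^3 = -s^3 is a perfect cube, so E-series; the 4-jet and mu = 7 give E_7.

E_{7}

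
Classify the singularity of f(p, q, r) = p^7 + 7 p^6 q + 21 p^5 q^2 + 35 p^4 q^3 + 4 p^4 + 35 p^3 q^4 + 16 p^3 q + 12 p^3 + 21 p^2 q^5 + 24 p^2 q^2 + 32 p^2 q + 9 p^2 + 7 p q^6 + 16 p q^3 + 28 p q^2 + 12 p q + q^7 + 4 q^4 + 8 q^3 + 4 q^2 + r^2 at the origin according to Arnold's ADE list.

The Hessian of f at 0 has rank 2. Corank 1: A-series; mu = 6 gives A_6.

A6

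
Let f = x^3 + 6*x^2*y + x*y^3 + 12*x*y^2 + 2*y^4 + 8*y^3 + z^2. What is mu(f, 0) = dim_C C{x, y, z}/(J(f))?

The Hessian of f at 0 is [[0, 0, 0], [0, 0, 0], [0, 0, 2]] with rank 1, so corank 2. A Groebner basis of the Jacobian ideal J(f) in C{x,y,z} is {x^3 + 6*x^2*y + 48*x^2 + 192*x*y + 192*y^2, -6*x^2 + x*y^2 - 24*x*y - 24*y^2, 3*x^2 + 12*x*y + y^3 + 12*y^2, z}; counting standard monomials gives mu = 7. Corank 2; j^3 = (x + 2*y)^3 is a perfect cube, so E-series; the 4-jet and mu = 7 give E_7.

7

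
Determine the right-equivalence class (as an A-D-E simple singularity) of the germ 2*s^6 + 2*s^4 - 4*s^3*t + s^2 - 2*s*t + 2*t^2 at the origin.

A_{1}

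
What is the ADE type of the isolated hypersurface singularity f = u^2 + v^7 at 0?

A_6

The Hessian of f at 0 has rank 1. Corank 1: A-series; mu = 6 gives A_6.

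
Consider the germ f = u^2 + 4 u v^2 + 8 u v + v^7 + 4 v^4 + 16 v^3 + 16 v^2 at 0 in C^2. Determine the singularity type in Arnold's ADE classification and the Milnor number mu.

The Hessian of f at 0 is [[2, 8], [8, 32]] with rank 1, so corank 1. A Groebner basis of the Jacobian ideal J(f) in C{u,v} is {u^3 + 12*u^2*v - 24*u^2 - 128*u*v + 64*u + 256*v, u/2 + v^2 + 2*v}; counting standard monomials gives mu = 6. Corank 1: A-series; mu = 6 gives A_6.

Type A_6, Milnor number mu = 6.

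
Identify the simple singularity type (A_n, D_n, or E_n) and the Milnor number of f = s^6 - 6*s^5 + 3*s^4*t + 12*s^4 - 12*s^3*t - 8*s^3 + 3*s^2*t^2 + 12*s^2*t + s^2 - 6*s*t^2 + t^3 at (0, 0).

Type A_2, Milnor number mu = 2.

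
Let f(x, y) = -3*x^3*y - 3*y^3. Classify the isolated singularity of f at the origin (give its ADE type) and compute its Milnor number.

The Hessian of f at 0 has rank 0. Corank 2; j^3 = -3*y^3 is a perfect cube, so E-series; the 4-jet and mu = 7 give E_7.

Type E_{7}, Milnor number mu = 7.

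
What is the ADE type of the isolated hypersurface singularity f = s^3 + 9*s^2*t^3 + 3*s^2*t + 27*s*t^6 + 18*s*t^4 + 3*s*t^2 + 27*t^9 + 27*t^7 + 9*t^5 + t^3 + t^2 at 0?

A_{2}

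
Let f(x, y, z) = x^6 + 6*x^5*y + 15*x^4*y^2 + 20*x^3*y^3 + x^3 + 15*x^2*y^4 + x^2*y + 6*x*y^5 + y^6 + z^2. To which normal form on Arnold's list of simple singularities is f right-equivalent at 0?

D_{7}

The Hessian of f at 0 is [[0, 0, 0], [0, 0, 0], [0, 0, 2]] with rank 1, so corank 2. A Groebner basis of the Jacobian ideal J(f) in C{x,y,z} is {-x*y/6 + y^5, x*y^2, x^2 + x*y, z}; counting standard monomials gives mu = 7. Corank 2; j^3 = x^2*(x + y) has shape L^2 M (L != M), so D-series; mu = 7 gives D_7.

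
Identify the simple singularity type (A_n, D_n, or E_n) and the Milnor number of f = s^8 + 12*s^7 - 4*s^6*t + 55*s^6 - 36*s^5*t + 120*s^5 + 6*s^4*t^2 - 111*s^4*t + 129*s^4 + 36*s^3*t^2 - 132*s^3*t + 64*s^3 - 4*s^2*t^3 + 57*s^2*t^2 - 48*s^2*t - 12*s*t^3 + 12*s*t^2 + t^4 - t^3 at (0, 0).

Type E_6, Milnor number mu = 6.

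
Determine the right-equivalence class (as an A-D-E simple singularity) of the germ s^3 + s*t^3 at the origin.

The Hessian of f at 0 has rank 0. Corank 2; j^3 = s^3 is a perfect cube, so E-series; the 4-jet and mu = 7 give E_7.

E7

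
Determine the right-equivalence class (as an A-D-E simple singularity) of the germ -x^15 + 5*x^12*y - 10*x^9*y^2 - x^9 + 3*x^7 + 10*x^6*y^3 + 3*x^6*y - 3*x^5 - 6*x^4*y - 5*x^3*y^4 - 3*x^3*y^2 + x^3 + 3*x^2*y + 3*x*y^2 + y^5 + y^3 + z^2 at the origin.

E_{8}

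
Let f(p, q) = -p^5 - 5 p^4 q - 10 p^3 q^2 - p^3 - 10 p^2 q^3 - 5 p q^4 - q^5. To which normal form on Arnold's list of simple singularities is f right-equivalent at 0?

The Hessian of f at 0 is [[0, 0], [0, 0]] with rank 0, so corank 2. A Groebner basis of the Jacobian ideal J(f) in C{p,q} is {q^5, p*q^3 + q^4/4, p^2}; counting standard monomials gives mu = 8. Corank 2; j^3 = -p^3 is a perfect cube, so E-series; the 5-jet and mu = 8 give E_8.

E_{8}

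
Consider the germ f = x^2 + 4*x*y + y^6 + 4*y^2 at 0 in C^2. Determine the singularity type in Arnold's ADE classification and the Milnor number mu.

The Hessian of f at 0 has rank 1. Corank 1: A-series; mu = 5 gives A_5.

Type A_5, Milnor number mu = 5.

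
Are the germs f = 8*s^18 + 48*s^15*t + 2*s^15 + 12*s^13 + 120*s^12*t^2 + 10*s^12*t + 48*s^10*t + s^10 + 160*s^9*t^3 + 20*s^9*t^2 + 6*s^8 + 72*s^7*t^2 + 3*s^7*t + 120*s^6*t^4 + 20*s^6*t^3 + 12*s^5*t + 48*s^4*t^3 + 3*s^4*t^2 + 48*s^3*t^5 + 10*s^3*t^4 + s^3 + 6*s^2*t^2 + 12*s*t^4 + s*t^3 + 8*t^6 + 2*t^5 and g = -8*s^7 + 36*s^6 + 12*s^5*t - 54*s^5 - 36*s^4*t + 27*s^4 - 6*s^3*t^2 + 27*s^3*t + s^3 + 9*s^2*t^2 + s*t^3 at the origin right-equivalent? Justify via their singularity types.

Yes.

The Hessian of f at 0 has rank 0. Corank 2; j^3 = s^3 is a perfect cube, so E-series; the 4-jet and mu = 7 give E_7. The Hessian of g at 0 has rank 0. Corank 2; j^3 = s^3 is a perfect cube, so E-series; the 4-jet and mu = 7 give E_7. Both have type E_7, hence right-equivalent.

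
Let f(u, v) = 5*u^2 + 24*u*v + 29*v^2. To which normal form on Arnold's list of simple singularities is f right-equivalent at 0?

The Hessian of f at 0 has rank 2. Corank 0: nondegenerate Morse point, so A_1.

A_{1}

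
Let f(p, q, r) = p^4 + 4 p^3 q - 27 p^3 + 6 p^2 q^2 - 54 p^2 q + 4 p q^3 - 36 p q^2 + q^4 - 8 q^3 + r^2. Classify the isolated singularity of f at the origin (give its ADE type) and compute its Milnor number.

Type E_6, Milnor number mu = 6.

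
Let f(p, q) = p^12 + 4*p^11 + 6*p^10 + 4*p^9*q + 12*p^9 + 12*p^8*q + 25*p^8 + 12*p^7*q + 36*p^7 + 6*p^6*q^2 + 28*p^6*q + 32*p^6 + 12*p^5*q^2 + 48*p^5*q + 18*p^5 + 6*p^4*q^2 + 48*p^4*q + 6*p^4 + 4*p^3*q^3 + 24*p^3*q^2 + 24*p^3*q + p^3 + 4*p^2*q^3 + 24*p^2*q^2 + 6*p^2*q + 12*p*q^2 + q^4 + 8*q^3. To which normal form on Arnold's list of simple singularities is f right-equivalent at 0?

The Hessian of f at 0 has rank 0. Corank 2; j^3 = (p + 2*q)^3 is a perfect cube, so E-series; the 4-jet and mu = 6 give E_6.

E_6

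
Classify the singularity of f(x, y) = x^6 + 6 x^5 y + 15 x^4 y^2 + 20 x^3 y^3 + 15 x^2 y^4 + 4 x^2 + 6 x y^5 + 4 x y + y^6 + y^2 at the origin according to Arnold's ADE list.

A_5

The Hessian of f at 0 is [[8, 4], [4, 2]] with rank 1, so corank 1. A Groebner basis of the Jacobian ideal J(f) in C{x,y} is {y^5, x + y/2}; counting standard monomials gives mu = 5. Corank 1: A-series; mu = 5 gives A_5.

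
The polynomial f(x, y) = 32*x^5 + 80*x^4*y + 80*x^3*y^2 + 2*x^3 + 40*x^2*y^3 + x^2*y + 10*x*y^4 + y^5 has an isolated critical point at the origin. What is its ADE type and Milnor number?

Type D6, Milnor number mu = 6.

The Hessian of f at 0 has rank 0. Corank 2; j^3 = x^2*(2*x + y) has shape L^2 M (L != M), so D-series; mu = 6 gives D_6.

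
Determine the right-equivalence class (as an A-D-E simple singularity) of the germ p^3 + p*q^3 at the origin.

E7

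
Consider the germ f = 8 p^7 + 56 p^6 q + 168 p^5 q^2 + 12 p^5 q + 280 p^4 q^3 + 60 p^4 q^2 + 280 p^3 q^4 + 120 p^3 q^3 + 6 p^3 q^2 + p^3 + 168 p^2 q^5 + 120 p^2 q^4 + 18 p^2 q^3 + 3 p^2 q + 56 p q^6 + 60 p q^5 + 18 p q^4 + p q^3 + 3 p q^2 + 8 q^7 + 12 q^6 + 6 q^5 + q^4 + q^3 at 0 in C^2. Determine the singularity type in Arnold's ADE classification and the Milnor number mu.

Type E_7, Milnor number mu = 7.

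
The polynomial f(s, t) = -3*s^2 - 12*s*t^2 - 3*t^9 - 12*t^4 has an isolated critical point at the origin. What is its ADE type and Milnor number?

Type A8, Milnor number mu = 8.

The Hessian of f at 0 has rank 1. Corank 1: A-series; mu = 8 gives A_8.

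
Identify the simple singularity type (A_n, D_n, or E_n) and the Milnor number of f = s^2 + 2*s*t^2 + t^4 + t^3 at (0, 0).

Type A2, Milnor number mu = 2.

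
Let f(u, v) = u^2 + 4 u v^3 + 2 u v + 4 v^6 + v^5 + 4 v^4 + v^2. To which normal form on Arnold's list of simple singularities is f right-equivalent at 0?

The Hessian of f at 0 has rank 1. Corank 1: A-series; mu = 4 gives A_4.

A4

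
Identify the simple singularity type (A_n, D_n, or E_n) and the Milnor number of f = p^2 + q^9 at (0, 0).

Type A_{8}, Milnor number mu = 8.

The Hessian of f at 0 has rank 1. Corank 1: A-series; mu = 8 gives A_8.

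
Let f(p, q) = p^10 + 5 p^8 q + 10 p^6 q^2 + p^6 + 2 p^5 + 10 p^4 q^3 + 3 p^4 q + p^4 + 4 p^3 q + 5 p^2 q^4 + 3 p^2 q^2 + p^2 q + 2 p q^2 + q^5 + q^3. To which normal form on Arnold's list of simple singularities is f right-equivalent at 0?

D_6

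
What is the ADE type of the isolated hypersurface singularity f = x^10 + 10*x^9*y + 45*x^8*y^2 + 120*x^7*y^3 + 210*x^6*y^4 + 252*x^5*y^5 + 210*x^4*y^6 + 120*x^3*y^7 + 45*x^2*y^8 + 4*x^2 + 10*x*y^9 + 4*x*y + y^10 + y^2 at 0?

A_9

The Hessian of f at 0 has rank 1. Corank 1: A-series; mu = 9 gives A_9.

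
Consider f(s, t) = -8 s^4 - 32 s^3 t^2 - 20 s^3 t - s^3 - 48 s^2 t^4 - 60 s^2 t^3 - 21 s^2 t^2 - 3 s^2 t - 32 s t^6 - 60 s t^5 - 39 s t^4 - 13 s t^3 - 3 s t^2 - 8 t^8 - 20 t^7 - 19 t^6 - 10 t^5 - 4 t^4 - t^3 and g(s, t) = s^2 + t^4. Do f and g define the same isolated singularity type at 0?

No.

The Hessian of f at 0 is [[0, 0], [0, 0]] with rank 0, so corank 2. A Groebner basis of the Jacobian ideal J(f) in C{s,t} is {s^2/3 + 2*s*t/3 + t^4 - t^3/9 + t^2/3, s^3 + t^3, s^2*t - s^2/9 - 2*s*t/9 - 26*t^3/27 - t^2/9, s^2/9 + s*t^2 + 2*s*t/9 + 26*t^3/27 + t^2/9}; counting standard monomials gives mu = 7. Corank 2; j^3 = -(s + t)^3 is a perfect cube, so E-series; the 4-jet and mu = 7 give E_7. The Hessian of g at 0 is [[2, 0], [0, 0]] with rank 1, so corank 1. A Groebner basis of the Jacobian ideal J(g) in C{s,t} is {t^3, s}; counting standard monomials gives mu = 3. Corank 1: A-series; mu = 3 gives A_3. f is E_7 but g is A_3, hence not right-equivalent.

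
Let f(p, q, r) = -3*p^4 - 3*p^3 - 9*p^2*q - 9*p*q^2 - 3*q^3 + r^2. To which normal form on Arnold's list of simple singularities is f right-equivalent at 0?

The Hessian of f at 0 is [[0, 0, 0], [0, 0, 0], [0, 0, 2]] with rank 1, so corank 2. A Groebner basis of the Jacobian ideal J(f) in C{p,q,r} is {q^4, p*q^2 + 2*q^3/3, p^2 + 2*p*q + q^2, r}; counting standard monomials gives mu = 6. Corank 2; j^3 = -3*(p + q)^3 is a perfect cube, so E-series; the 4-jet and mu = 6 give E_6.

E6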